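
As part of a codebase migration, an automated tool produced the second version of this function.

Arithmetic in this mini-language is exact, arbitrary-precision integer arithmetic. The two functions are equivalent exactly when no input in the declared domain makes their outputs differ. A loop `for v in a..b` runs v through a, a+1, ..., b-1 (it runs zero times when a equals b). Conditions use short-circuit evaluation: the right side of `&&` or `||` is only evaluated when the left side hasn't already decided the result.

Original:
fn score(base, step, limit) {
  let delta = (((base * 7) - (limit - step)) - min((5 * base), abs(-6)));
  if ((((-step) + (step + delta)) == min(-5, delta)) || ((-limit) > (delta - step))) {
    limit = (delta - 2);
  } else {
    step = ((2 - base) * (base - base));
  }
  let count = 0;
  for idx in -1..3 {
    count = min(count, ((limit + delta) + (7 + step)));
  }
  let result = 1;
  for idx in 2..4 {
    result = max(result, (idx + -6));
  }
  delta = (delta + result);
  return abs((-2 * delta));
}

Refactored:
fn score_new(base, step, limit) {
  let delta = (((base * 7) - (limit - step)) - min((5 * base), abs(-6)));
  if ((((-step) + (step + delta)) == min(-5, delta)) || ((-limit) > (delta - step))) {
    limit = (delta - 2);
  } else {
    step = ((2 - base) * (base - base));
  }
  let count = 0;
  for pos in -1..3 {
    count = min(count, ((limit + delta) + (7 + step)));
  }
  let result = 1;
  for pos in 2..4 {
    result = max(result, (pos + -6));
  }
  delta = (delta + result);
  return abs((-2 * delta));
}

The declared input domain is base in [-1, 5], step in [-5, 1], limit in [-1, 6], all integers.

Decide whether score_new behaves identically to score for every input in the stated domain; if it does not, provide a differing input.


Comparing the listings, the differences include: local variable names differ.
Spot check at base=0, step=-1, limit=1 — score: delta becomes -2; next ((((-step) + (step + delta)) == min(-5, delta)) || ((-limit) > (delta - step))) evaluates to false; next step becomes 0; next count becomes 0; next at idx=-1:; next count becomes 0; next at idx=0:; next count becomes 0; next at idx=1:; next count becomes 0; next at idx=2:; next count becomes 0; next result becomes 1; next at idx=2:; next result becomes 1; next at idx=3:; next result becomes 1; next delta becomes -1; next final value 2. score_new: delta becomes -2; next ((((-step) + (step + delta)) == min(-5, delta)) || ((-limit) > (delta - step))) evaluates to false; next step becomes 0; next count becomes 0; next at pos=-1:; next count becomes 0; next at pos=0:; next count becomes 0; next at pos=1:; next count becomes 0; next at pos=2:; next count becomes 0; next result becomes 1; next at pos=2:; next result becomes 1; next at pos=3:; next result becomes 1; next delta becomes -1; next final value 2. Both give 2.
Sweeping the whole domain (392 inputs) finds no disagreement.
verdict: equivalent


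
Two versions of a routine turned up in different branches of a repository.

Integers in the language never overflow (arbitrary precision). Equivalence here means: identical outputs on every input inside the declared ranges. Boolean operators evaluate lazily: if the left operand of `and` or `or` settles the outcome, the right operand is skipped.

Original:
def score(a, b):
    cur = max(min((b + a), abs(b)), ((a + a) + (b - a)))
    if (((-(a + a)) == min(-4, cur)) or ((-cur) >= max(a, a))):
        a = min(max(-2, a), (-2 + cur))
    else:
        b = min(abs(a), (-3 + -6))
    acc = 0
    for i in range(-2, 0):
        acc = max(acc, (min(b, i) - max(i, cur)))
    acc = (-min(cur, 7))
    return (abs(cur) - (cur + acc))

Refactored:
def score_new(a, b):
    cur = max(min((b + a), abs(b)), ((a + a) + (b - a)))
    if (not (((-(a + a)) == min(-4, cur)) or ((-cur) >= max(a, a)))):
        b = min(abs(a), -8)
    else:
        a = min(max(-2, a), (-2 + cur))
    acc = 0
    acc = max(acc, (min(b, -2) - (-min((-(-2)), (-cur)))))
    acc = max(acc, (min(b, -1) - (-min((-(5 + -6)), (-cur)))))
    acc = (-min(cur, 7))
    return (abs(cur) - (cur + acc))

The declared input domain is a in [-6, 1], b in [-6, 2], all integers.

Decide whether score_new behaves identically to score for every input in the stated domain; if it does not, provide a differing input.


The suspicious-looking change has no observable effect anywhere in the declared ranges.
As a probe, take a=-3, b=0: score runs cur=-3, then (((-(a + a)) == min(-4, cur)) or ((-cur) >= max(a, a))) is true, then a=-5, then acc=0, then (i=-2), then acc=0, then (i=-1), then acc=0, then acc=3, then returns 3; score_new runs cur=-3, then (not (((-(a + a)) == min(-4, cur)) or ((-cur) >= max(a, a)))) is false, then a=-5, then acc=0, then acc=0, then acc=0, then acc=3, then returns 3; both end at 3.
Checked all 72 inputs in the declared domain: the outputs agree on every one.
verdict: equivalent


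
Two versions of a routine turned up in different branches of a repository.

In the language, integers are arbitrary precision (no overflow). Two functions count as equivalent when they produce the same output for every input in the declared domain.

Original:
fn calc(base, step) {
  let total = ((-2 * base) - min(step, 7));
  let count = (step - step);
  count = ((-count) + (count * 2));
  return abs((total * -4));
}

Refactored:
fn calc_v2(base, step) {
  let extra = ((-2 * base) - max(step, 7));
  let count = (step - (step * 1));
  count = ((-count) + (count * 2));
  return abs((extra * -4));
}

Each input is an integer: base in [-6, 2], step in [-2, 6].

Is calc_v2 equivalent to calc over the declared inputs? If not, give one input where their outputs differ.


These are not equivalent — on base=-6, step=-2 the outputs split (56 vs 20).
calc: total=14, then count=0, then count=0, then returns 56
calc_v2: extra=5, then count=0, then count=0, then returns 20
verdict: not equivalent; witness: base=-6, step=-2


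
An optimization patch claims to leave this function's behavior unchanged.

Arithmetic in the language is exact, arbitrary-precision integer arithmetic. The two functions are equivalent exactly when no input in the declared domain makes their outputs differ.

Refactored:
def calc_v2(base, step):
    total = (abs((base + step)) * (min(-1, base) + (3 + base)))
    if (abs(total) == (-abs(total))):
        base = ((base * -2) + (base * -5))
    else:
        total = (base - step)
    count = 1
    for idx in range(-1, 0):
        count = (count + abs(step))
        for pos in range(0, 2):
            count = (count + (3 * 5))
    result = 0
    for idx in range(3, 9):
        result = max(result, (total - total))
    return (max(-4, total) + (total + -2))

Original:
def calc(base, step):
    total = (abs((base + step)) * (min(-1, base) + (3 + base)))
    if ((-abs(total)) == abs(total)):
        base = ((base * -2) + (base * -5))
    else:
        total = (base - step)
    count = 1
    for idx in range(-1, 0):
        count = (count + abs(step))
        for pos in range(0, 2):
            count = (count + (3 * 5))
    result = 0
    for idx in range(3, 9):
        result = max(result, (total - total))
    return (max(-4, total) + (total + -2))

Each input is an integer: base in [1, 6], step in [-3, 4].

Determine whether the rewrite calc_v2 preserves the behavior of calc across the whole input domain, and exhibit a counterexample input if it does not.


Changes here: same computation, different form; the full 48-point sweep finds no disagreement.
verdict: equivalent


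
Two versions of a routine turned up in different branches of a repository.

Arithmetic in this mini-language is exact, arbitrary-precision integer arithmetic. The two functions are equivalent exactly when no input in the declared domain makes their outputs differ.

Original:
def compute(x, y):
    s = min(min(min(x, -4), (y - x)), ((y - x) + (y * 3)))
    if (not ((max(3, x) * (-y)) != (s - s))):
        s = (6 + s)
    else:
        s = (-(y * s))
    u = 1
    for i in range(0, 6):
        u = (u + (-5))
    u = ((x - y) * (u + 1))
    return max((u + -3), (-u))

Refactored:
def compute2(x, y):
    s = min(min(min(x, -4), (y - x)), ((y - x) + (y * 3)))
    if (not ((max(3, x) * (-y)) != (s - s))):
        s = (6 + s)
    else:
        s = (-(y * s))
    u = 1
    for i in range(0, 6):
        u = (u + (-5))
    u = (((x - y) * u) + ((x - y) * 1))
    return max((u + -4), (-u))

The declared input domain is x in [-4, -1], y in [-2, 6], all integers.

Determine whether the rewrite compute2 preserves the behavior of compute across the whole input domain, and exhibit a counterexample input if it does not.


The rewrite breaks on x=-4, y=-2, where the results are 53 and 52.
compute: s=-4, then (not ((max(3, x) * (-y)) != (s - s))) is false, then s=-8, then u=1, then (i=0), then u=-4, then (i=1), then u=-9, then (i=2), then u=-14, then (i=3), then u=-19, then (i=4), then u=-24, then (i=5), then u=-29, then u=56, then returns 53
compute2: s=-4, then (not ((max(3, x) * (-y)) != (s - s))) is false, then s=-8, then u=1, then (i=0), then u=-4, then (i=1), then u=-9, then (i=2), then u=-14, then (i=3), then u=-19, then (i=4), then u=-24, then (i=5), then u=-29, then u=56, then returns 52
verdict: not equivalent; witness: x=-4, y=-2


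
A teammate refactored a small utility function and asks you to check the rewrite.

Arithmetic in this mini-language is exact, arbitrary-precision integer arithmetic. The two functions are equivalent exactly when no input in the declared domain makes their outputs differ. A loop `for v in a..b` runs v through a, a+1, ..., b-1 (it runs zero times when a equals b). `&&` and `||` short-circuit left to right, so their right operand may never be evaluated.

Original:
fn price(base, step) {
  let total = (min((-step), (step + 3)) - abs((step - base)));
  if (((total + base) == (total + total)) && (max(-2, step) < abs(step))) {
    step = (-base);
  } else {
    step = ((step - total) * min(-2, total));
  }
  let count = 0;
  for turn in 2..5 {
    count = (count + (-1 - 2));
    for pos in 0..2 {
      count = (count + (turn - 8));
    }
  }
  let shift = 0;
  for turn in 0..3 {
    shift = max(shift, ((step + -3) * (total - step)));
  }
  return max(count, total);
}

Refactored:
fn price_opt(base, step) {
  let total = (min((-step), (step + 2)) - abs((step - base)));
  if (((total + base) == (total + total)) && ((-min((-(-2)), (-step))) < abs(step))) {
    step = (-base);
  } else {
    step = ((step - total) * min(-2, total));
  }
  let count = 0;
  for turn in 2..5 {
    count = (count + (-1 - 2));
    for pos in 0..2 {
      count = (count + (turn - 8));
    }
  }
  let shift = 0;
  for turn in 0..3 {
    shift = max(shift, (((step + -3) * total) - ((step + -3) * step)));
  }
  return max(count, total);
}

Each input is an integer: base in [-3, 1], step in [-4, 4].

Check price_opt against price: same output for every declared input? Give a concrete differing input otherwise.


Run the pair on base=-3, step=-4.
price: total=-2, then (((total + base) == (total + total)) && (max(-2, step) < abs(step))) is false, then step=4, then count=0, then (turn=2), then count=-3, then (pos=0), then count=-9, then (pos=1), then count=-15, then (turn=3), then count=-18, then (pos=0), then count=-23, then (pos=1), then count=-28, then (turn=4), then count=-31, then (pos=0), then count=-35, then (pos=1), then count=-39, then shift=0, then (turn=0), then shift=0, then (turn=1), then shift=0, then (turn=2), then shift=0, then returns -2
price_opt: total=-3, then (((total + base) == (total + total)) && ((-min((-(-2)), (-step))) < abs(step))) is true, then step=3, then count=0, then (turn=2), then count=-3, then (pos=0), then count=-9, then (pos=1), then count=-15, then (turn=3), then count=-18, then (pos=0), then count=-23, then (pos=1), then count=-28, then (turn=4), then count=-31, then (pos=0), then count=-35, then (pos=1), then count=-39, then shift=0, then (turn=0), then shift=0, then (turn=1), then shift=0, then (turn=2), then shift=0, then returns -3
-2 and -3 differ, so these are not the same function on this domain.
verdict: not equivalent; witness: base=-3, step=-4


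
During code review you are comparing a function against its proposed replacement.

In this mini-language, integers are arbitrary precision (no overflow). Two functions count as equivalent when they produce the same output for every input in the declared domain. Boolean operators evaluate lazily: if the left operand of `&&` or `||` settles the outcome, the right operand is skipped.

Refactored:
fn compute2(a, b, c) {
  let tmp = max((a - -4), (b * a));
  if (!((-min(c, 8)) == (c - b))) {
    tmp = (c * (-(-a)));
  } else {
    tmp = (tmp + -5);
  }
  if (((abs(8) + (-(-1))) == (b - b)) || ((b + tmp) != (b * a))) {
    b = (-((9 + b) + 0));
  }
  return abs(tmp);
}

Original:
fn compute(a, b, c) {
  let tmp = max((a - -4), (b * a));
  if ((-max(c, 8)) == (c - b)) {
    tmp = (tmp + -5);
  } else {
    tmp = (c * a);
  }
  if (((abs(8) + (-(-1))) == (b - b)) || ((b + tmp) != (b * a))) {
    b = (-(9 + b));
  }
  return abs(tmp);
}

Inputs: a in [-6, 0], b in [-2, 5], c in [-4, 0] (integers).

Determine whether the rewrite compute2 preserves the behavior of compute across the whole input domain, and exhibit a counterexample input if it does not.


There is a counterexample at a=-6, b=-2, c=-1: 6 on one side, 7 on the other.
compute: tmp = 12; ((-max(c, 8)) == (c - b)) -> false; tmp = 6; (((abs(8) + (-(-1))) == (b - b)) || ((b + tmp) != (b * a))) -> true; b = -7; return 6
compute2: tmp = 12; (!((-min(c, 8)) == (c - b))) -> false; tmp = 7; (((abs(8) + (-(-1))) == (b - b)) || ((b + tmp) != (b * a))) -> true; b = -7; return 7
verdict: not equivalent; witness: a=-6, b=-2, c=-1


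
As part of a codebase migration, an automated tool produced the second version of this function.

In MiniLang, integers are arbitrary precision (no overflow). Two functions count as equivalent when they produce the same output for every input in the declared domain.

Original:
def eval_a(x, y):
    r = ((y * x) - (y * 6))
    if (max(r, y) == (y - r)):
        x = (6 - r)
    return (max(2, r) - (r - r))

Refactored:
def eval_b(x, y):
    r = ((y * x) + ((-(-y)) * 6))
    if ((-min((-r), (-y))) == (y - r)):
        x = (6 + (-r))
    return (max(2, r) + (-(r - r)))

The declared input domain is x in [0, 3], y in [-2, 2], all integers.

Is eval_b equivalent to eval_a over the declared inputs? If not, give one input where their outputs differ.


Not equivalent: x=0, y=-2 separates them (12 vs 2).
eval_a: r = 12; (max(r, y) == (y - r)) -> false; return 12
eval_b: r = -12; ((-min((-r), (-y))) == (y - r)) -> false; return 2
verdict: not equivalent; witness: x=0, y=-2


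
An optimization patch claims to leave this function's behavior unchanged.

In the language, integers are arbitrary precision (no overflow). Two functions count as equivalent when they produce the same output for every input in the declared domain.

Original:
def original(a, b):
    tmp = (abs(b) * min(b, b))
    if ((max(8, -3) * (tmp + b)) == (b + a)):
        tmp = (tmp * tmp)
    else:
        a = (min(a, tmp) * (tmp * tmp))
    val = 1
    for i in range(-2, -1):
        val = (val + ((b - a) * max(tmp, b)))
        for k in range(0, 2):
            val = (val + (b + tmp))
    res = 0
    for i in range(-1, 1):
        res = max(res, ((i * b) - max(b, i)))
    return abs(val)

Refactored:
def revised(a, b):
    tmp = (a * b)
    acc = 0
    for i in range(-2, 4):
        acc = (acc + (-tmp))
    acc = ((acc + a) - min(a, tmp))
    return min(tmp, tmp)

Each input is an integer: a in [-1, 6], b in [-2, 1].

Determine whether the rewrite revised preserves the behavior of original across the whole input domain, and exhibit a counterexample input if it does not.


These are not equivalent — on a=-1, b=-2 the outputs split (135 vs 2).
original: tmp := -4 | ((max(8, -3) * (tmp + b)) == (b + a)): false | a := -64 | val := 1 | iter i=-2: | val := -123 | iter k=0: | val := -129 | iter k=1: | val := -135 | res := 0 | iter i=-1: | res := 3 | iter i=0: | res := 3 | result 135
revised: tmp := 2 | acc := 0 | iter i=-2: | acc := -2 | iter i=-1: | acc := -4 | iter i=0: | acc := -6 | iter i=1: | acc := -8 | iter i=2: | acc := -10 | iter i=3: | acc := -12 | acc := -12 | result 2
verdict: not equivalent; witness: a=-1, b=-2


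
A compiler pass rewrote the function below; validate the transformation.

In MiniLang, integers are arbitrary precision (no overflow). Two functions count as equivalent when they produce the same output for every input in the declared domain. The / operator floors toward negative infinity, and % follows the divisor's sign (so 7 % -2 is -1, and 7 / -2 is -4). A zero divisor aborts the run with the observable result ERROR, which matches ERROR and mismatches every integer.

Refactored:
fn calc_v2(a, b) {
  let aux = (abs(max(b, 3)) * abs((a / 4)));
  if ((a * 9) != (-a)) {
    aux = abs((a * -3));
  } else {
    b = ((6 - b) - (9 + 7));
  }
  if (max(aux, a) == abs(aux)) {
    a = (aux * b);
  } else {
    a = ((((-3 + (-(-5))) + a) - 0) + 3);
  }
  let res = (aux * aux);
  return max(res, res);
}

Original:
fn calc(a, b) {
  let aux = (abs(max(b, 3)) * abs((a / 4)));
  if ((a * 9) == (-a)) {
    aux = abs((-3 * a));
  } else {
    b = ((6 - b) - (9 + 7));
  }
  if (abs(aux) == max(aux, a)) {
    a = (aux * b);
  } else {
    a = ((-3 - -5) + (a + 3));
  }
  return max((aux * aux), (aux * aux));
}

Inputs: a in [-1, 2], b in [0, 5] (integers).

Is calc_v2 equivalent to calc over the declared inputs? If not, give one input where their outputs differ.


There is a counterexample at a=-1, b=4: 16 on one side, 9 on the other.
calc: aux := 4 | ((a * 9) == (-a)): false | b := -14 | (abs(aux) == max(aux, a)): true | a := -56 | result 16
calc_v2: aux := 4 | ((a * 9) != (-a)): true | aux := 3 | (max(aux, a) == abs(aux)): true | a := 12 | res := 9 | result 9
verdict: not equivalent; witness: a=-1, b=4


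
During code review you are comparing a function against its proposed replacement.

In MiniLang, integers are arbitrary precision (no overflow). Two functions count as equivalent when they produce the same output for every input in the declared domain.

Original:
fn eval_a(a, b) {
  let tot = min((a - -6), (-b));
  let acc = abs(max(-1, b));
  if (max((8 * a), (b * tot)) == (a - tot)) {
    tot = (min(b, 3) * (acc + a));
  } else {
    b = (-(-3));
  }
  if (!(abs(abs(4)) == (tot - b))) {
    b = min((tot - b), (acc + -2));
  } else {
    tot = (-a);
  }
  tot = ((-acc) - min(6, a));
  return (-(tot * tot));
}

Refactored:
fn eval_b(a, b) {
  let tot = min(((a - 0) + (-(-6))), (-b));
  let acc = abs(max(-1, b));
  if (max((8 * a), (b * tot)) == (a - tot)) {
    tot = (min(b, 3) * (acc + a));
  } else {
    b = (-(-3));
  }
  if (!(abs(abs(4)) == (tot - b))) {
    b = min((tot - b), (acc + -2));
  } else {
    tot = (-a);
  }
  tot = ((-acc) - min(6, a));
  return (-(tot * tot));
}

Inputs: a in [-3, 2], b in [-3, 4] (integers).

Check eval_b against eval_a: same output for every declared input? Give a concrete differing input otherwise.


Comparing the listings, the differences include: arithmetic usage differs; also constant usage differs.
As a probe, take a=1, b=0: eval_a runs tot := 0 | acc := 0 | (max((8 * a), (b * tot)) == (a - tot)): false | b := 3 | (!(abs(abs(4)) == (tot - b))): true | b := -3 | tot := -1 | result -1; eval_b runs tot := 0 | acc := 0 | (max((8 * a), (b * tot)) == (a - tot)): false | b := 3 | (!(abs(abs(4)) == (tot - b))): true | b := -3 | tot := -1 | result -1; both end at -1.
Checked all 48 inputs in the declared domain: the outputs agree on every one.
verdict: equivalent


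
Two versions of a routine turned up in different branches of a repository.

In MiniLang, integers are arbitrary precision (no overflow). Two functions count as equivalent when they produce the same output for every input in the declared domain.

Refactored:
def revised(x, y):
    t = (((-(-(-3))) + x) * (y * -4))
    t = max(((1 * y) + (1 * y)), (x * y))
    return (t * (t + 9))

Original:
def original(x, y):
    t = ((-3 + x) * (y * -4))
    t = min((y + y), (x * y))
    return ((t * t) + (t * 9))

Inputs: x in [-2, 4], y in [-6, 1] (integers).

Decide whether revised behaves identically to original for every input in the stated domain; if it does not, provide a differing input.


Not equivalent: x=-2, y=-6 separates them (36 vs 252).
original: t = -120; t = -12; return 36
revised: t = -120; t = 12; return 252
verdict: not equivalent; witness: x=-2, y=-6


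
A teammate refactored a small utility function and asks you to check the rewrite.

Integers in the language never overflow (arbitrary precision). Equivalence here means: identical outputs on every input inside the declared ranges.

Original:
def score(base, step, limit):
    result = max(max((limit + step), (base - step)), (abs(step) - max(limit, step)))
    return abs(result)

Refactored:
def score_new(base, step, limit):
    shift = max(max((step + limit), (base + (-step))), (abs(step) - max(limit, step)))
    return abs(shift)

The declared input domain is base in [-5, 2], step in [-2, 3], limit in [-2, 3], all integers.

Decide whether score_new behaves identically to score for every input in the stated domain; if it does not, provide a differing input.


The two versions differ — the changes include arithmetic usage differs; and local variable names differ.
Tracing base=1, step=-1, limit=0: score: result := 2 | result 2 | score_new: shift := 2 | result 2 — matching result 2.
Across all 288 domain points the two functions coincide.
verdict: equivalent


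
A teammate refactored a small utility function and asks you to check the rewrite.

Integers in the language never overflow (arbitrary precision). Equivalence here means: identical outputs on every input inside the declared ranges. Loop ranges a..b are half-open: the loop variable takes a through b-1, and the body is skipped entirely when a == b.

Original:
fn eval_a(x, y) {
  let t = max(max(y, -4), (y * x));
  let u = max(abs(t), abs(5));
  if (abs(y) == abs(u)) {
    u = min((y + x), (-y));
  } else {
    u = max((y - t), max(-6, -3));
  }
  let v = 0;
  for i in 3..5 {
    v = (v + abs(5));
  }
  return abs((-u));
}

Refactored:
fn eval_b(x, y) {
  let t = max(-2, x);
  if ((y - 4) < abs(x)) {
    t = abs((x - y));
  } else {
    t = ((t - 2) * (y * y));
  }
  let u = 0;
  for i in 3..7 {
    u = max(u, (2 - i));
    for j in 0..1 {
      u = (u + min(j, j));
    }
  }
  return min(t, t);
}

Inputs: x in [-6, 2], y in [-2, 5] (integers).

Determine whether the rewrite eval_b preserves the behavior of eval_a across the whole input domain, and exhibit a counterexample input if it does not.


Evaluate both at x=-6, y=-2.
eval_a: t=12, then u=12, then (abs(y) == abs(u)) is false, then u=-3, then v=0, then (i=3), then v=5, then (i=4), then v=10, then returns 3
eval_b: t=-2, then ((y - 4) < abs(x)) is true, then t=4, then u=0, then (i=3), then u=0, then (j=0), then u=0, then (i=4), then u=0, then (j=0), then u=0, then (i=5), then u=0, then (j=0), then u=0, then (i=6), then u=0, then (j=0), then u=0, then returns 4
3 and 4 differ, so these are not the same function on this domain.
verdict: not equivalent; witness: x=-6, y=-2


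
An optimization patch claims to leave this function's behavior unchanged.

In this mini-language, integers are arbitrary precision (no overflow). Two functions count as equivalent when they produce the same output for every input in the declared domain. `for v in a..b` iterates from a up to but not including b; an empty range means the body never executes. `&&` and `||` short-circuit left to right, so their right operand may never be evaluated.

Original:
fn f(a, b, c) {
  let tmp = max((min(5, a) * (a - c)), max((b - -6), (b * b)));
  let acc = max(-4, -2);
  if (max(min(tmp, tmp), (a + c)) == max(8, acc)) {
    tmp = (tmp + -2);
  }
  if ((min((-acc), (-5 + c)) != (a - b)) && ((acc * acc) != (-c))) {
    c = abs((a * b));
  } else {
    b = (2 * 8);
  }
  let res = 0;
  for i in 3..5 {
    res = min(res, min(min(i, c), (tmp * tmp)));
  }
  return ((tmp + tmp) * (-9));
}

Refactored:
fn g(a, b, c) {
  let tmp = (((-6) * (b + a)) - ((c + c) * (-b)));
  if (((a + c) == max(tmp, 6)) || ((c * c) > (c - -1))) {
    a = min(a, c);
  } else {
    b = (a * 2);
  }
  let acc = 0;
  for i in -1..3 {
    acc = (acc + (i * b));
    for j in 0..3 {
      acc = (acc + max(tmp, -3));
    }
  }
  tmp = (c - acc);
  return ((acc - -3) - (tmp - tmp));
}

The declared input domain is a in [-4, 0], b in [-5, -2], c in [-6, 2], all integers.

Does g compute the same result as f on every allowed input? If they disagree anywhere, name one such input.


There is a counterexample at a=-4, b=-5, c=-6: -450 on one side, 1361 on the other.
f: tmp := 25 | acc := -2 | (max(min(tmp, tmp), (a + c)) == max(8, acc)): false | ((min((-acc), (-5 + c)) != (a - b)) && ((acc * acc) != (-c))): true | c := 20 | res := 0 | iter i=3: | res := 0 | iter i=4: | res := 0 | result -450
g: tmp := 114 | (((a + c) == max(tmp, 6)) || ((c * c) > (c - -1))): true | a := -6 | acc := 0 | iter i=-1: | acc := 5 | iter j=0: | acc := 119 | iter j=1: | acc := 233 | iter j=2: | acc := 347 | iter i=0: | acc := 347 | iter j=0: | acc := 461 | iter j=1: | acc := 575 | iter j=2: | acc := 689 | iter i=1: | acc := 684 | iter j=0: | acc := 798 | iter j=1: | acc := 912 | iter j=2: | acc := 1026 | iter i=2: | acc := 1016 | iter j=0: | acc := 1130 | iter j=1: | acc := 1244 | iter j=2: | acc := 1358 | tmp := -1364 | result 1361
verdict: not equivalent; witness: a=-4, b=-5, c=-6


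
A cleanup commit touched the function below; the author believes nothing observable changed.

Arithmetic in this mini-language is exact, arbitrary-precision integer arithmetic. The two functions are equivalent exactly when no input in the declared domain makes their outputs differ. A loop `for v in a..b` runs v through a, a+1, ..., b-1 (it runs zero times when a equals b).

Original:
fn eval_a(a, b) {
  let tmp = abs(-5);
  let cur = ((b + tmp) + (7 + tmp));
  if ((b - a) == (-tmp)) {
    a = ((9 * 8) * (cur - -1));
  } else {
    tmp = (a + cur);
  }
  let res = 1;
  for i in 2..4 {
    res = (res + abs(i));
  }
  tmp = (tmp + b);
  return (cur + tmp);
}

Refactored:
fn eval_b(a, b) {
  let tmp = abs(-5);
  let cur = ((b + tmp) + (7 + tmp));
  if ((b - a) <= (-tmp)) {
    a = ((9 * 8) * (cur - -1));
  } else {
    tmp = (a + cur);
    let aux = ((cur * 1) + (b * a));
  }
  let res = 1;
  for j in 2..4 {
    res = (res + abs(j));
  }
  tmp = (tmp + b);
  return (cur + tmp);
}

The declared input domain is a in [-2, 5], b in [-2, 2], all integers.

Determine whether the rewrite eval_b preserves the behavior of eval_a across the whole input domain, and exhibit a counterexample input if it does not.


There is a counterexample at a=4, b=-2: 32 on one side, 18 on the other.
eval_a: tmp = 5; cur = 15; ((b - a) == (-tmp)) -> false; tmp = 19; res = 1; [i=2]; res = 3; [i=3]; res = 6; tmp = 17; return 32
eval_b: tmp = 5; cur = 15; ((b - a) <= (-tmp)) -> true; a = 1152; res = 1; [j=2]; res = 3; [j=3]; res = 6; tmp = 3; return 18
verdict: not equivalent; witness: a=4, b=-2


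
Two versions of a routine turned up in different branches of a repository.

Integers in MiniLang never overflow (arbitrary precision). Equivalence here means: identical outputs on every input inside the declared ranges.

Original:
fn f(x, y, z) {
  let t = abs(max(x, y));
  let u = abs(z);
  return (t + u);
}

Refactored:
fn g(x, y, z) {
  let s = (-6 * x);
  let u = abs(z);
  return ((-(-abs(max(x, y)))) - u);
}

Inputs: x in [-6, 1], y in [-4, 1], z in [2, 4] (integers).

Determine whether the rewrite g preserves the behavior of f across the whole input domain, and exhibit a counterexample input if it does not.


Not equivalent: x=-6, y=-4, z=2 separates them (6 vs 2).
f: t = 4; u = 2; return 6
g: s = 36; u = 2; return 2
verdict: not equivalent; witness: x=-6, y=-4, z=2


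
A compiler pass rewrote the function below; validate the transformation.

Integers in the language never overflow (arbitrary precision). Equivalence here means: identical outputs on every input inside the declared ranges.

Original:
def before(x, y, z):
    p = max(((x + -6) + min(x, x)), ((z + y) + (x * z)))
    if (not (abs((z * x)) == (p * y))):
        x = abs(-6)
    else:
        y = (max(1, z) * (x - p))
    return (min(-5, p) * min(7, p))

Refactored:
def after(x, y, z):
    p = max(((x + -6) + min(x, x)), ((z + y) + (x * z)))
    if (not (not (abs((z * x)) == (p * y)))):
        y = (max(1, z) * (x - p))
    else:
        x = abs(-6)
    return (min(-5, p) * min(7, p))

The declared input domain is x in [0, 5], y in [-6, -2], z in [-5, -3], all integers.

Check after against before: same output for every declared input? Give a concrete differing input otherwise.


The two versions differ — the changes include boolean connective usage differs.
Tracing x=5, y=-4, z=-4: before: p = 4; (not (abs((z * x)) == (p * y))) -> true; x = 6; return -20 | after: p = 4; (not (not (abs((z * x)) == (p * y)))) -> false; x = 6; return -20 — matching result -20.
An exhaustive pass over the 90 declared inputs shows identical outputs.
verdict: equivalent


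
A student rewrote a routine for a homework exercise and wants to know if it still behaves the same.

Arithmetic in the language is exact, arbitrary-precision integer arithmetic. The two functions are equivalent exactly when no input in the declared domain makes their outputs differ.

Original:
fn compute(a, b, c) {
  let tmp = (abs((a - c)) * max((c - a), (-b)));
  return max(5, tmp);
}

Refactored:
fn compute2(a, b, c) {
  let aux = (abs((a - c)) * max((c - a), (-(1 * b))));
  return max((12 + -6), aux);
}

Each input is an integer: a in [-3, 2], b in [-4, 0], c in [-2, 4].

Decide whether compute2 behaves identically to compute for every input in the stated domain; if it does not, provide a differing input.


There is a counterexample at a=-3, b=-4, c=-2: 5 on one side, 6 on the other.
compute: tmp := 4 | result 5
compute2: aux := 4 | result 6
verdict: not equivalent; witness: a=-3, b=-4, c=-2


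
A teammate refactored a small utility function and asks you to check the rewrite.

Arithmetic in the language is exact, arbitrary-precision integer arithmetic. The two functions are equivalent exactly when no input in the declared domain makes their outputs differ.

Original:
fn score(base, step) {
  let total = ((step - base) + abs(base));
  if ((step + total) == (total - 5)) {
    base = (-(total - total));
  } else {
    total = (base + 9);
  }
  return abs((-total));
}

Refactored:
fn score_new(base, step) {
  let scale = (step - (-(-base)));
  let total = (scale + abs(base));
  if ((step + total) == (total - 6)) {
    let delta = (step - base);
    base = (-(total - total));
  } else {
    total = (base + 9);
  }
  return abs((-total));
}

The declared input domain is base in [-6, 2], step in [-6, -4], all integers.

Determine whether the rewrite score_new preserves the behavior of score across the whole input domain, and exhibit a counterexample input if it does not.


These are not equivalent — on base=-6, step=-6 the outputs split (3 vs 6).
score: total = 6; ((step + total) == (total - 5)) -> false; total = 3; return 3
score_new: scale = 0; total = 6; ((step + total) == (total - 6)) -> true; delta = 0; base = 0; return 6
verdict: not equivalent; witness: base=-6, step=-6


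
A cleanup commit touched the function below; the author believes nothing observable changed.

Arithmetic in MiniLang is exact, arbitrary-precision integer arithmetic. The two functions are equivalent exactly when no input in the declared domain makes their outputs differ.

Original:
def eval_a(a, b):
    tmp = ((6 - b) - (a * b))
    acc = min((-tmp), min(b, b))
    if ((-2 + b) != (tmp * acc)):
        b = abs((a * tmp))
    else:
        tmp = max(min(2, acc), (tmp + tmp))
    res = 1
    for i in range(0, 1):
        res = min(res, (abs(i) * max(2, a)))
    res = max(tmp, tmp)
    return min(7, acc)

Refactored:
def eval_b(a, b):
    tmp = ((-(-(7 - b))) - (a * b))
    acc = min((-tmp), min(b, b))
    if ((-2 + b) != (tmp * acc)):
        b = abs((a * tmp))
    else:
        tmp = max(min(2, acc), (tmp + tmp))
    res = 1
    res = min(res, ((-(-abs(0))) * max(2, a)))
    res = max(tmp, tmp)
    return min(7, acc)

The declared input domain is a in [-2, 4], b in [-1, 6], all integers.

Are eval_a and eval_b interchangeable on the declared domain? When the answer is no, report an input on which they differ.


Consider the input a=-2, b=-1.
eval_a: tmp becomes 5; next acc becomes -5; next ((-2 + b) != (tmp * acc)) evaluates to true; next b becomes 10; next res becomes 1; next at i=0:; next res becomes 0; next res becomes 5; next final value -5
eval_b: tmp becomes 6; next acc becomes -6; next ((-2 + b) != (tmp * acc)) evaluates to true; next b becomes 12; next res becomes 1; next res becomes 0; next res becomes 6; next final value -6
-5 and -6 differ, so these are not the same function on this domain.
verdict: not equivalent; witness: a=-2, b=-1


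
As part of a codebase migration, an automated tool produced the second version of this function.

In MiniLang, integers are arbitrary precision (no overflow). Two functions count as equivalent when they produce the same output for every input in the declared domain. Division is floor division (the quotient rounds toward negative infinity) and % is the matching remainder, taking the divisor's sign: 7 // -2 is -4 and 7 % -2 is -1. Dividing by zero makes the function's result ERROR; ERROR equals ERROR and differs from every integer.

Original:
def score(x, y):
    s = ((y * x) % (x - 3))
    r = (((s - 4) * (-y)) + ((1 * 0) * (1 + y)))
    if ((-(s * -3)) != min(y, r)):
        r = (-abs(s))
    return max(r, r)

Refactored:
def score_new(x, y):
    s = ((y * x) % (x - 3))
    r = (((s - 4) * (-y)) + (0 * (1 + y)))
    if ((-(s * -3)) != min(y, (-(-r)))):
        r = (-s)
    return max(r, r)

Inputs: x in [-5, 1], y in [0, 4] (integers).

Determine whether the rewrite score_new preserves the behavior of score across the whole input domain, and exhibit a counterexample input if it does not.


Not equivalent: x=-5, y=1 separates them (-5 vs 5).
score: s=-5, then r=9, then ((-(s * -3)) != min(y, r)) is true, then r=-5, then returns -5
score_new: s=-5, then r=9, then ((-(s * -3)) != min(y, (-(-r)))) is true, then r=5, then returns 5
verdict: not equivalent; witness: x=-5, y=1


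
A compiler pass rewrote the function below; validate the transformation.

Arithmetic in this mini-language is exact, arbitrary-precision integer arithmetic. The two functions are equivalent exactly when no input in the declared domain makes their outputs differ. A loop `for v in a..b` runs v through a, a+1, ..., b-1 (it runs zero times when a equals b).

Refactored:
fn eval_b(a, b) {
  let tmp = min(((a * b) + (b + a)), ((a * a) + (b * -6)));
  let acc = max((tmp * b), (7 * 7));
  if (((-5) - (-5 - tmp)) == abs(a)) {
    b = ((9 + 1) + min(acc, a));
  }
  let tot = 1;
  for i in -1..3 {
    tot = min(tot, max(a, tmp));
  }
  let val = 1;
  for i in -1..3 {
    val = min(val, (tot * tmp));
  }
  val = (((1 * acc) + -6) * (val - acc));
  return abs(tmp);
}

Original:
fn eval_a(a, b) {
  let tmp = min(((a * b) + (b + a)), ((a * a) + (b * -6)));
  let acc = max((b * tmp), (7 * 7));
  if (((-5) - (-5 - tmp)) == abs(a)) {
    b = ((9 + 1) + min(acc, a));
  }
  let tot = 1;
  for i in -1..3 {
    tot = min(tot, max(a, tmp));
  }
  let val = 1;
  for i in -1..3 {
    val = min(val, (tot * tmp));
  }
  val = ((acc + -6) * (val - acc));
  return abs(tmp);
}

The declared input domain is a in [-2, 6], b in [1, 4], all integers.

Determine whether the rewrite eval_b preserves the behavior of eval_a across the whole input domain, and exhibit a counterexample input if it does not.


This is a faithful refactor — constant usage differs, and arithmetic usage differs, but the computed results match everywhere.
One worked example (a=-1, b=4) — eval_a: tmp = -23; acc = 49; (((-5) - (-5 - tmp)) == abs(a)) -> false; tot = 1; [i=-1]; tot = -1; [i=0]; tot = -1; [i=1]; tot = -1; [i=2]; tot = -1; val = 1; [i=-1]; val = 1; [i=0]; val = 1; [i=1]; val = 1; [i=2]; val = 1; val = -2064; return 23; eval_b: tmp = -23; acc = 49; (((-5) - (-5 - tmp)) == abs(a)) -> false; tot = 1; [i=-1]; tot = -1; [i=0]; tot = -1; [i=1]; tot = -1; [i=2]; tot = -1; val = 1; [i=-1]; val = 1; [i=0]; val = 1; [i=1]; val = 1; [i=2]; val = 1; val = -2064; return 23; agreement on 23.
An exhaustive pass over the 36 declared inputs shows identical outputs.
verdict: equivalent


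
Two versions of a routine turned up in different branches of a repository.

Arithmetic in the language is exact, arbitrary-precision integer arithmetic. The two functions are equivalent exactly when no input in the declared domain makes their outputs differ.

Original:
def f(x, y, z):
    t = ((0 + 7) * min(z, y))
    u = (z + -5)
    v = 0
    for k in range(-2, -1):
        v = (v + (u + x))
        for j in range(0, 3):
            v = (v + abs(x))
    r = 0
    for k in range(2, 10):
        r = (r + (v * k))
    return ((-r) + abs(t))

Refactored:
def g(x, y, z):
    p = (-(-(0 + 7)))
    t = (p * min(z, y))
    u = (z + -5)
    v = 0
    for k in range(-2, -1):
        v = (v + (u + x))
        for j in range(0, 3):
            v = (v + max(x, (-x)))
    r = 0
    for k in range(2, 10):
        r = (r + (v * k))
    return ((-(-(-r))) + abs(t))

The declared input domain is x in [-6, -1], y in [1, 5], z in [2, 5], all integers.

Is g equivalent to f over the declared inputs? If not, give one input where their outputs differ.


The two are interchangeable: local variable names differ, plus statement counts differ, plus min/max/abs usage differs, and every declared input agrees.
Spot check at x=-1, y=2, z=3 — f: t becomes 14; next u becomes -2; next v becomes 0; next at k=-2:; next v becomes -3; next at j=0:; next v becomes -2; next at j=1:; next v becomes -1; next at j=2:; next v becomes 0; next r becomes 0; next at k=2:; next r becomes 0; next at k=3:; next r becomes 0; next at k=4:; next r becomes 0; next at k=5:; next r becomes 0; next at k=6:; next r becomes 0; next at k=7:; next r becomes 0; next at k=8:; next r becomes 0; next at k=9:; next r becomes 0; next final value 14. g: p becomes 7; next t becomes 14; next u becomes -2; next v becomes 0; next at k=-2:; next v becomes -3; next at j=0:; next v becomes -2; next at j=1:; next v becomes -1; next at j=2:; next v becomes 0; next r becomes 0; next at k=2:; next r becomes 0; next at k=3:; next r becomes 0; next at k=4:; next r becomes 0; next at k=5:; next r becomes 0; next at k=6:; next r becomes 0; next at k=7:; next r becomes 0; next at k=8:; next r becomes 0; next at k=9:; next r becomes 0; next final value 14. Both give 14.
Sweeping the whole domain (120 inputs) finds no disagreement.
verdict: equivalent


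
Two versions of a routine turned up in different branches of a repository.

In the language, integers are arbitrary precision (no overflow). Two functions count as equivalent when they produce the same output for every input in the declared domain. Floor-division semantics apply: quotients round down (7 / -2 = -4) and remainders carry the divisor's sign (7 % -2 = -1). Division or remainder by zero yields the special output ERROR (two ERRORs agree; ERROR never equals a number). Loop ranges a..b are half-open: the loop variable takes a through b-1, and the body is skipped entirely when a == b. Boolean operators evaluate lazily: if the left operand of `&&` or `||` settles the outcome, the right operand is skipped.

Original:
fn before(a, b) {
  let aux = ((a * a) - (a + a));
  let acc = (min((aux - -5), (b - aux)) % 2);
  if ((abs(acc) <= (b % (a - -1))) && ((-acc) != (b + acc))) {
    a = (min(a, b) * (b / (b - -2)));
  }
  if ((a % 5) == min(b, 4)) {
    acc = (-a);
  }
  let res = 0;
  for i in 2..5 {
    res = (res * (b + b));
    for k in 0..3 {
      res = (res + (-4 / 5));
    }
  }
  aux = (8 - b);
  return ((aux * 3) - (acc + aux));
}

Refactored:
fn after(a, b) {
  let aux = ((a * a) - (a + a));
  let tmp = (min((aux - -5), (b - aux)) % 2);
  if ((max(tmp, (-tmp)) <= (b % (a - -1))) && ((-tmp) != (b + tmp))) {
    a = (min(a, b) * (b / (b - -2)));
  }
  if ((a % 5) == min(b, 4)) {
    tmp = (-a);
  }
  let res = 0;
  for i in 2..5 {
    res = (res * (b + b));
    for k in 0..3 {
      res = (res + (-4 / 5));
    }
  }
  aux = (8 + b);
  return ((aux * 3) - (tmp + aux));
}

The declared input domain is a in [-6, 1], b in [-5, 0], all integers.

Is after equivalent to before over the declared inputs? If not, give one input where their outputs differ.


Try a=-6, b=-5.
before: aux = 48; acc = 1; ((abs(acc) <= (b % (a - -1))) && ((-acc) != (b + acc))) -> false; ((a % 5) == min(b, 4)) -> false; res = 0; [i=2]; res = 0; [k=0]; res = -1; [k=1]; res = -2; [k=2]; res = -3; [i=3]; res = 30; [k=0]; res = 29; [k=1]; res = 28; [k=2]; res = 27; [i=4]; res = -270; [k=0]; res = -271; [k=1]; res = -272; [k=2]; res = -273; aux = 13; return 25
after: aux = 48; tmp = 1; ((max(tmp, (-tmp)) <= (b % (a - -1))) && ((-tmp) != (b + tmp))) -> false; ((a % 5) == min(b, 4)) -> false; res = 0; [i=2]; res = 0; [k=0]; res = -1; [k=1]; res = -2; [k=2]; res = -3; [i=3]; res = 30; [k=0]; res = 29; [k=1]; res = 28; [k=2]; res = 27; [i=4]; res = -270; [k=0]; res = -271; [k=1]; res = -272; [k=2]; res = -273; aux = 3; return 5
25 vs 5 — the two versions disagree here.
verdict: not equivalent; witness: a=-6, b=-5
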